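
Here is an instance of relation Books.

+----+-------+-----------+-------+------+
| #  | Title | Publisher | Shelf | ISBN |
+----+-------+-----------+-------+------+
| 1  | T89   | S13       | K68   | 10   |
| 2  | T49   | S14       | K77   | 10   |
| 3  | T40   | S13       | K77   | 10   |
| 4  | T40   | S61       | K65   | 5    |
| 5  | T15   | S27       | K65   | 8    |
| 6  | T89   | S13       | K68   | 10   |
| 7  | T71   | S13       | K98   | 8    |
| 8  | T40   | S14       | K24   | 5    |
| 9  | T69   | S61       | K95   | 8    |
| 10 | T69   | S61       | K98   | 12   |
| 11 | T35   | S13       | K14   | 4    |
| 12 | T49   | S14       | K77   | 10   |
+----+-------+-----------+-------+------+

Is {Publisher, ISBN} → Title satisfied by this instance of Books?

No

(Publisher=S13, ISBN=10): rows 1, 3, 6 → Title takes values {T89, T40} — violation
(Publisher=S14, ISBN=10): rows 2, 12 → Title = T49, T49 ✓
(Publisher=S61, ISBN=5): row 4 → Title = T40 ✓
(Publisher=S27, ISBN=8): row 5 → Title = T15 ✓
(Publisher=S13, ISBN=8): row 7 → Title = T71 ✓
(Publisher=S14, ISBN=5): row 8 → Title = T40 ✓
(Publisher=S61, ISBN=8): row 9 → Title = T69 ✓
(Publisher=S61, ISBN=12): row 10 → Title = T69 ✓
(Publisher=S13, ISBN=4): row 11 → Title = T35 ✓
Two rows agree on {Publisher, ISBN} but differ on Title, so {Publisher, ISBN} → Title does not hold.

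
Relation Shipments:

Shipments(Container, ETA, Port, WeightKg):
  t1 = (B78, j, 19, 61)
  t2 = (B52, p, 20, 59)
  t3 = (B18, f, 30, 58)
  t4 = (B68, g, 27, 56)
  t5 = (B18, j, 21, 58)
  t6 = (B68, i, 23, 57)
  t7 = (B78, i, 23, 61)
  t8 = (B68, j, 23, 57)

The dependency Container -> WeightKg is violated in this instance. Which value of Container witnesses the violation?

Container=B78: rows 1, 7 → WeightKg = 61, 61 ✓
Container=B52: row 2 → WeightKg = 59 ✓
Container=B18: rows 3, 5 → WeightKg = 58, 58 ✓
Container=B68: rows 4, 6, 8 → WeightKg takes values {56, 57} — violation
The only Container value with inconsistent WeightKg is Container=B68.

B68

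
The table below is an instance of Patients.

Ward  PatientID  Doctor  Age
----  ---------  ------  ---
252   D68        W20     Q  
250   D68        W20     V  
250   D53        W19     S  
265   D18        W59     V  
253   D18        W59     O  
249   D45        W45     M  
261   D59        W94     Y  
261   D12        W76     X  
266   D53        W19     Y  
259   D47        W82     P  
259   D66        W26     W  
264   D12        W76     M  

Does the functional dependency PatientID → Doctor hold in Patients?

Yes

PatientID=D68: 2 rows → Doctor = W20, W20 ✓
PatientID=D53: 2 rows → Doctor = W19, W19 ✓
PatientID=D18: 2 rows → Doctor = W59, W59 ✓
PatientID=D45: 1 row → Doctor = W45 ✓
PatientID=D59: 1 row → Doctor = W94 ✓
PatientID=D12: 2 rows → Doctor = W76, W76 ✓
PatientID=D47: 1 row → Doctor = W82 ✓
PatientID=D66: 1 row → Doctor = W26 ✓
Every PatientID value is associated with a single Doctor value, so PatientID → Doctor holds.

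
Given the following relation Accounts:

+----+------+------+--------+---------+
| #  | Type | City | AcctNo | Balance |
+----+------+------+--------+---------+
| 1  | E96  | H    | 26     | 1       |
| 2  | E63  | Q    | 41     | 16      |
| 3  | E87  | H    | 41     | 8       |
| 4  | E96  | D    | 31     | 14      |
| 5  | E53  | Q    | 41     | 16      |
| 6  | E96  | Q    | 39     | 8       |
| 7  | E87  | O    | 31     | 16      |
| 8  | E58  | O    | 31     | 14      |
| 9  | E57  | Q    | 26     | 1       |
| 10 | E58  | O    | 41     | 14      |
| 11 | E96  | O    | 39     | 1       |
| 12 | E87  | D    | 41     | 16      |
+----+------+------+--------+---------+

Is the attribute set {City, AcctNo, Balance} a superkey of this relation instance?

Rows 2 and 5 have the same {City, AcctNo, Balance} value (City=Q, AcctNo=41, Balance=16) but are distinct tuples, so {City, AcctNo, Balance} does not determine every attribute — not a superkey.

No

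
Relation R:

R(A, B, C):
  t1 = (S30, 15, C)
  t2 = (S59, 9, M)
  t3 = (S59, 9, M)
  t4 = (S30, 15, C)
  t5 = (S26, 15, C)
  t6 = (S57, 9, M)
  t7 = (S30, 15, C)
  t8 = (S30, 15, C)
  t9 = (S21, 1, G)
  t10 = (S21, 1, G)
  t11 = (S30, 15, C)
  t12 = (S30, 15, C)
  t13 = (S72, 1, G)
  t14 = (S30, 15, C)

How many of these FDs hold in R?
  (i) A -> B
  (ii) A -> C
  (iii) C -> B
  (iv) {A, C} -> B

4

(i) A -> B: every LHS value maps to a single RHS value — holds.
(ii) A -> C: every LHS value maps to a single RHS value — holds.
(iii) C -> B: every LHS value maps to a single RHS value — holds.
(iv) {A, C} -> B: every LHS value maps to a single RHS value — holds.
4 of the 4 dependencies hold.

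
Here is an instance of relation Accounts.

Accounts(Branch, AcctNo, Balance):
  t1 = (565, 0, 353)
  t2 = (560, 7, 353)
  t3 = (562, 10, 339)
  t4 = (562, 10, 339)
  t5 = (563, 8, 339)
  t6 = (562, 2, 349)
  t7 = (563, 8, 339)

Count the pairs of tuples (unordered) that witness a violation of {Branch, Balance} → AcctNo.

(Branch=562, Balance=339): all 2 rows agree on AcctNo — 0 pairs.
(Branch=563, Balance=339): all 2 rows agree on AcctNo — 0 pairs.

0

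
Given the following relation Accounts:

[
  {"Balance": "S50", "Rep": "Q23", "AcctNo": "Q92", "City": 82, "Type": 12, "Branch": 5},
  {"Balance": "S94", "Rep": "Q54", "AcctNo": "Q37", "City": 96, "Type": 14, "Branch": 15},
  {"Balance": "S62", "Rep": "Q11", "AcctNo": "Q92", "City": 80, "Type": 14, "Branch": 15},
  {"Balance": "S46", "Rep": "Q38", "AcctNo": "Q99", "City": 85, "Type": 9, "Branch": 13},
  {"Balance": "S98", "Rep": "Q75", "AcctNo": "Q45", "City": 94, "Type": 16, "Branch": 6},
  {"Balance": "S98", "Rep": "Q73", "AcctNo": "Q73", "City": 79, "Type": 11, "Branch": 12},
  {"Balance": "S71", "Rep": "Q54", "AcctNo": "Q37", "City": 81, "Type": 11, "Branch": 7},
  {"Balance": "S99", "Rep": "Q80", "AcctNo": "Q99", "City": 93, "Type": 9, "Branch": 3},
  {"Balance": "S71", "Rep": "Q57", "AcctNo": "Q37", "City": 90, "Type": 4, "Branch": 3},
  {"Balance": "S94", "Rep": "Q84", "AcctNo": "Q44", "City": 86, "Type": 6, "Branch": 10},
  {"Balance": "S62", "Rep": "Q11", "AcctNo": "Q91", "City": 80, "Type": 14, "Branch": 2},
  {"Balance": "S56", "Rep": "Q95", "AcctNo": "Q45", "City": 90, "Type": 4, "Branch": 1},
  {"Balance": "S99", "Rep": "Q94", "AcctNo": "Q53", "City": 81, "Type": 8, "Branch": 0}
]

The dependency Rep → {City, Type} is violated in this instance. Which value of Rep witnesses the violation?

Rep=Q23: 1 row → {City,Type} = (82, 12) ✓
Rep=Q54: 2 rows → {City,Type} takes values {(96, 14), (81, 11)} — violation
Rep=Q11: 2 rows → {City,Type} = (80, 14), (80, 14) ✓
Rep=Q38: 1 row → {City,Type} = (85, 9) ✓
Rep=Q75: 1 row → {City,Type} = (94, 16) ✓
Rep=Q73: 1 row → {City,Type} = (79, 11) ✓
Rep=Q80: 1 row → {City,Type} = (93, 9) ✓
Rep=Q57: 1 row → {City,Type} = (90, 4) ✓
Rep=Q84: 1 row → {City,Type} = (86, 6) ✓
Rep=Q95: 1 row → {City,Type} = (90, 4) ✓
Rep=Q94: 1 row → {City,Type} = (81, 8) ✓
The only Rep value with inconsistent RHS is Rep=Q54.

Q54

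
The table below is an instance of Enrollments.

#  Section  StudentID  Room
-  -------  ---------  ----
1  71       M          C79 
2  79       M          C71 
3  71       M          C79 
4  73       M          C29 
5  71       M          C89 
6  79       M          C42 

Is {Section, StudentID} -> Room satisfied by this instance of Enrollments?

No

(Section=71, StudentID=M): rows 1, 3, 5 → Room takes values {C79, C89} — violation
(Section=79, StudentID=M): rows 2, 6 → Room takes values {C71, C42} — violation
(Section=73, StudentID=M): row 4 → Room = C29 ✓
Two rows agree on {Section, StudentID} but differ on Room, so {Section, StudentID} -> Room does not hold.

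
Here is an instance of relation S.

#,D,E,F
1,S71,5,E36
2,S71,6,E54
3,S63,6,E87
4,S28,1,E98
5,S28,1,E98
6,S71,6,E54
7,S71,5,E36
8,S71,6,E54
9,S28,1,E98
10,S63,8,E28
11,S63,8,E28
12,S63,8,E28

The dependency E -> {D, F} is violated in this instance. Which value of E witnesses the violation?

6

E=5: rows 1, 7 → {D,F} = (S71, E36), (S71, E36) ✓
E=6: rows 2, 3, 6, 8 → {D,F} takes values {(S71, E54), (S63, E87)} — violation
E=1: rows 4, 5, 9 → {D,F} = (S28, E98), (S28, E98), (S28, E98) ✓
E=8: rows 10, 11, 12 → {D,F} = (S63, E28), (S63, E28), (S63, E28) ✓
The only E value with inconsistent RHS is E=6.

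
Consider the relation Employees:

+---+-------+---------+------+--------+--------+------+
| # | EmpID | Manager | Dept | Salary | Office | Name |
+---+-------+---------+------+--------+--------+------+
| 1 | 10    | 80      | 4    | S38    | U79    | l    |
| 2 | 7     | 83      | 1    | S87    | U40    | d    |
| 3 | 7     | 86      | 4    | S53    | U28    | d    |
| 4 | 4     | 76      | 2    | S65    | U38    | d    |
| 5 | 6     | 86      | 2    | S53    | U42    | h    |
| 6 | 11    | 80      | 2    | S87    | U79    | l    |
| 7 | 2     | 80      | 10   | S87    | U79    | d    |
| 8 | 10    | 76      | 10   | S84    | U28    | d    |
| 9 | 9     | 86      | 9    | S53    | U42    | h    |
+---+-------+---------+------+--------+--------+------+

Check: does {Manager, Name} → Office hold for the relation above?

No

(Manager=80, Name=l): rows 1, 6 → Office = U79, U79 ✓
(Manager=83, Name=d): row 2 → Office = U40 ✓
(Manager=86, Name=d): row 3 → Office = U28 ✓
(Manager=76, Name=d): rows 4, 8 → Office takes values {U38, U28} — violation
(Manager=86, Name=h): rows 5, 9 → Office = U42, U42 ✓
(Manager=80, Name=d): row 7 → Office = U79 ✓
Two rows agree on {Manager, Name} but differ on Office, so {Manager, Name} → Office does not hold.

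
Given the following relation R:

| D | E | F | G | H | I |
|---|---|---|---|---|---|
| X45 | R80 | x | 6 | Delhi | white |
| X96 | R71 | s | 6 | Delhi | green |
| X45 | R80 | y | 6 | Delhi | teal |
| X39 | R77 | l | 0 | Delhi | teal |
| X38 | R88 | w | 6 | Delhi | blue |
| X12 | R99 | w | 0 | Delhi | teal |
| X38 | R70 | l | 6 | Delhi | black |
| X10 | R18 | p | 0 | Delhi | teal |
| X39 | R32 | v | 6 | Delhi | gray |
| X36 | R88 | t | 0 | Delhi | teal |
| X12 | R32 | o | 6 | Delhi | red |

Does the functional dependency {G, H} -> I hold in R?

No

(G=6, H=Delhi): 7 rows → I takes values {white, green, teal, blue, black, gray, red} — violation
(G=0, H=Delhi): 4 rows → I = teal, teal, teal, teal ✓
Two rows agree on {G, H} but differ on I, so {G, H} -> I does not hold.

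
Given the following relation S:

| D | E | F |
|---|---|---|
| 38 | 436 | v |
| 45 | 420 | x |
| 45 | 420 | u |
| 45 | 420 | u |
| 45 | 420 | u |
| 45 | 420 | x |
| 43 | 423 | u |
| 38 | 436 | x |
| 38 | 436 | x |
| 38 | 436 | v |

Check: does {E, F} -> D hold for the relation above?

Yes

(E=436, F=v): 2 rows → D = 38, 38 ✓
(E=420, F=x): 2 rows → D = 45, 45 ✓
(E=420, F=u): 3 rows → D = 45, 45, 45 ✓
(E=423, F=u): 1 row → D = 43 ✓
(E=436, F=x): 2 rows → D = 38, 38 ✓
Every {E, F} value is associated with a single D value, so {E, F} -> D holds.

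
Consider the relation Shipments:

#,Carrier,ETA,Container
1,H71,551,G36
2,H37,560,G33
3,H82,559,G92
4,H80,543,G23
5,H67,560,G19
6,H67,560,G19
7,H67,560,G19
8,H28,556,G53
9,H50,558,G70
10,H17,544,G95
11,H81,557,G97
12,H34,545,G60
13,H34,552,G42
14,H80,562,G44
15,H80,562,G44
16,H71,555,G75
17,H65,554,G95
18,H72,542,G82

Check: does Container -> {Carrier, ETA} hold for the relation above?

No

Container=G36: row 1 → {Carrier,ETA} = (H71, 551) ✓
Container=G33: row 2 → {Carrier,ETA} = (H37, 560) ✓
Container=G92: row 3 → {Carrier,ETA} = (H82, 559) ✓
Container=G23: row 4 → {Carrier,ETA} = (H80, 543) ✓
Container=G19: rows 5, 6, 7 → {Carrier,ETA} = (H67, 560), (H67, 560), (H67, 560) ✓
Container=G53: row 8 → {Carrier,ETA} = (H28, 556) ✓
Container=G70: row 9 → {Carrier,ETA} = (H50, 558) ✓
Container=G95: rows 10, 17 → {Carrier,ETA} takes values {(H17, 544), (H65, 554)} — violation
Container=G97: row 11 → {Carrier,ETA} = (H81, 557) ✓
Container=G60: row 12 → {Carrier,ETA} = (H34, 545) ✓
Container=G42: row 13 → {Carrier,ETA} = (H34, 552) ✓
Container=G44: rows 14, 15 → {Carrier,ETA} = (H80, 562), (H80, 562) ✓
Container=G75: row 16 → {Carrier,ETA} = (H71, 555) ✓
Container=G82: row 18 → {Carrier,ETA} = (H72, 542) ✓
Two rows agree on Container but differ on {Carrier, ETA}, so Container -> {Carrier, ETA} does not hold.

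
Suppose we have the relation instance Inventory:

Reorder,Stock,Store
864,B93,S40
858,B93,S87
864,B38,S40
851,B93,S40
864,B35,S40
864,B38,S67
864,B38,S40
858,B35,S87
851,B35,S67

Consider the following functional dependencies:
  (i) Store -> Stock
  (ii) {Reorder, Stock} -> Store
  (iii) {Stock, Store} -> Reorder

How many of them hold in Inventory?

0

(i) Store -> Stock: Store=S40: 5 rows → Stock takes values {B93, B38, B35} — violation; Store=S87: 2 rows → Stock takes values {B93, B35} — violation; Store=S67: 2 rows → Stock takes values {B38, B35} — violation — fails.
(ii) {Reorder, Stock} -> Store: (Reorder=864, Stock=B38): 3 rows → Store takes values {S40, S67} — violation — fails.
(iii) {Stock, Store} -> Reorder: (Stock=B93, Store=S40): 2 rows → Reorder takes values {864, 851} — violation — fails.
None of the 3 dependencies hold.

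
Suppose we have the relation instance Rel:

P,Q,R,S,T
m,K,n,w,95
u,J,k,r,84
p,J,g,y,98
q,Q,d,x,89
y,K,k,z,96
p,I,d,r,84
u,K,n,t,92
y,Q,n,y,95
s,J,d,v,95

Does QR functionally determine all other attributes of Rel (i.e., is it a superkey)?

Two distinct rows share (Q=K, R=n), so QR does not determine every attribute — not a superkey.

No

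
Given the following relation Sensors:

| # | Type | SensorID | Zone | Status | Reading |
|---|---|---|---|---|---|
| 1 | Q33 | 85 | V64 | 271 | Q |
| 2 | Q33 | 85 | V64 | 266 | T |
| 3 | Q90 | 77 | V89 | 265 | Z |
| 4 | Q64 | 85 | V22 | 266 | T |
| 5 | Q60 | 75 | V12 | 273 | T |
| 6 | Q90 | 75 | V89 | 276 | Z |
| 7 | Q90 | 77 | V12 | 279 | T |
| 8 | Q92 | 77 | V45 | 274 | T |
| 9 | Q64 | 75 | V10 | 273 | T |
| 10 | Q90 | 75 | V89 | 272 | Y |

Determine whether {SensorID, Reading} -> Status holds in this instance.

No

(SensorID=85, Reading=Q): row 1 → Status = 271 ✓
(SensorID=85, Reading=T): rows 2, 4 → Status = 266, 266 ✓
(SensorID=77, Reading=Z): row 3 → Status = 265 ✓
(SensorID=75, Reading=T): rows 5, 9 → Status = 273, 273 ✓
(SensorID=75, Reading=Z): row 6 → Status = 276 ✓
(SensorID=77, Reading=T): rows 7, 8 → Status takes values {279, 274} — violation
(SensorID=75, Reading=Y): row 10 → Status = 272 ✓
Two rows agree on {SensorID, Reading} but differ on Status, so {SensorID, Reading} -> Status does not hold.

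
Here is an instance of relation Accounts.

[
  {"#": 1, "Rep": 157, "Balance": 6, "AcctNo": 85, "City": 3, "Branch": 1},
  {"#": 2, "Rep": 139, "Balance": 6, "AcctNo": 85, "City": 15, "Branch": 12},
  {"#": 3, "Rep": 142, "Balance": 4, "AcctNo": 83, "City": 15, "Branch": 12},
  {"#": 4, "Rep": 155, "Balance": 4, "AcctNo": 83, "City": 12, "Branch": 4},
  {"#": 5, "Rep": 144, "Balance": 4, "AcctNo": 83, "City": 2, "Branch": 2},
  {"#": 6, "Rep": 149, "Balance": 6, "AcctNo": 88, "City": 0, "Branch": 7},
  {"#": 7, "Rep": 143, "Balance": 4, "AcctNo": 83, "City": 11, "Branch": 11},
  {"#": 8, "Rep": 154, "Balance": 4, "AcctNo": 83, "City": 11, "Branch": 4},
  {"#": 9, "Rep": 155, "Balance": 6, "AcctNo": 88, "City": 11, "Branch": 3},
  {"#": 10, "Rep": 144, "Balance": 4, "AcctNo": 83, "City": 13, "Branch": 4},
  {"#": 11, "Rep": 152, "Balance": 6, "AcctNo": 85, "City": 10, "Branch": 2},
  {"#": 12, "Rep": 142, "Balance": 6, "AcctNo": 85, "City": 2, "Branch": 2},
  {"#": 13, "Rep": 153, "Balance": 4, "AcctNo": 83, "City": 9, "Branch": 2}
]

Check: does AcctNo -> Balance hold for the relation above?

Yes

AcctNo=85: rows 1, 2, 11, 12 → Balance = 6, 6, 6, 6 ✓
AcctNo=83: rows 3, 4, 5, 7, 8, 10, 13 → Balance = 4, 4, 4, 4, 4, 4, 4 ✓
AcctNo=88: rows 6, 9 → Balance = 6, 6 ✓
Every AcctNo value is associated with a single Balance value, so AcctNo -> Balance holds.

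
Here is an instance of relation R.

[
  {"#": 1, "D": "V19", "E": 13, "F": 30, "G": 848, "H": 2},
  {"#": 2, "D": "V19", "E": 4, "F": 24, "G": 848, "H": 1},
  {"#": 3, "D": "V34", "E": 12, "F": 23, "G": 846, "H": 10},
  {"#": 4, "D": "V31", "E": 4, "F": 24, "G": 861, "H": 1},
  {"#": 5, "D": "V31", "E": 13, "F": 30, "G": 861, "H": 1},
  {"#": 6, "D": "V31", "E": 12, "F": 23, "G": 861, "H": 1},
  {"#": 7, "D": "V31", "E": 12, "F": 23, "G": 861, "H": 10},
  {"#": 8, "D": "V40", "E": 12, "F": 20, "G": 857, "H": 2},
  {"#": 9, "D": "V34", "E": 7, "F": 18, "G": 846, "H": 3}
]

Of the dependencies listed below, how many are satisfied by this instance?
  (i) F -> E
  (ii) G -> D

2

(i) F -> E: every LHS value maps to a single RHS value — holds.
(ii) G -> D: every LHS value maps to a single RHS value — holds.
2 of the 2 dependencies hold.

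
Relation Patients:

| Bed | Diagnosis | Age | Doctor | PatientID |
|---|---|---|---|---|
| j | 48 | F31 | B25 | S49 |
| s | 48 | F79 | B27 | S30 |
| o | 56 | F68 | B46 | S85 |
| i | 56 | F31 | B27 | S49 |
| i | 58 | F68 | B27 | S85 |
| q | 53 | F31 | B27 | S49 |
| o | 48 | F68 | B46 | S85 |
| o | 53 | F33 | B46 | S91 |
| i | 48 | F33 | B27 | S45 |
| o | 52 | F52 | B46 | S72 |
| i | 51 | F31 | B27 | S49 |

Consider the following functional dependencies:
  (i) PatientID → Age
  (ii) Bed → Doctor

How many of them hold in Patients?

2

(i) PatientID → Age: every LHS value maps to a single RHS value — holds.
(ii) Bed → Doctor: every LHS value maps to a single RHS value — holds.
2 of the 2 dependencies hold.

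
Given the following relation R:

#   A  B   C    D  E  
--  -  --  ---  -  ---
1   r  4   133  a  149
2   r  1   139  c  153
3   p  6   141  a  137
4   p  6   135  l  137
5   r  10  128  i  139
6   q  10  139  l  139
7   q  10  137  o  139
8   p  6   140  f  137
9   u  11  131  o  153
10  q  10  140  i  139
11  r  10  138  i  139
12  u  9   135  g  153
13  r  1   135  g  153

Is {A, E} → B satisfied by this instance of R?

(A=r, E=149): row 1 → B = 4 ✓
(A=r, E=153): rows 2, 13 → B = 1, 1 ✓
(A=p, E=137): rows 3, 4, 8 → B = 6, 6, 6 ✓
(A=r, E=139): rows 5, 11 → B = 10, 10 ✓
(A=q, E=139): rows 6, 7, 10 → B = 10, 10, 10 ✓
(A=u, E=153): rows 9, 12 → B takes values {11, 9} — violation
Two rows agree on {A, E} but differ on B, so {A, E} → B does not hold.

No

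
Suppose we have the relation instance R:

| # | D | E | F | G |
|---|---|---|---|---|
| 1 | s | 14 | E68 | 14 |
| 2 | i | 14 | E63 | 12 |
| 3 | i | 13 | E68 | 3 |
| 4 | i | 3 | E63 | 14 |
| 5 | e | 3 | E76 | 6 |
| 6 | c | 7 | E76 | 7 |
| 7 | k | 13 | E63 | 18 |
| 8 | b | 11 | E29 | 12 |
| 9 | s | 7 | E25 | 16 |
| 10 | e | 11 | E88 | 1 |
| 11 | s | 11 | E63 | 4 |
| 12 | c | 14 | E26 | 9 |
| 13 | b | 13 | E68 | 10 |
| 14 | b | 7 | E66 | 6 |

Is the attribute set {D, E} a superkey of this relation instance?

Yes

All 14 rows have distinct {D, E} values, so {D, E} → (all attributes) holds and {D, E} is a superkey.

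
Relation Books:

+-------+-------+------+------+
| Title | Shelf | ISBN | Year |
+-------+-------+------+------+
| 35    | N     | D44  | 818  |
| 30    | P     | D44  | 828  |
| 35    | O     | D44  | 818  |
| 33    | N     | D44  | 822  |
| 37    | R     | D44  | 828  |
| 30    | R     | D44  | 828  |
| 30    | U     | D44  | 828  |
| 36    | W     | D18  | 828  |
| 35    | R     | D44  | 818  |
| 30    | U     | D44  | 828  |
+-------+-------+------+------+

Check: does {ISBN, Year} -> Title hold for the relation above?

No

(ISBN=D44, Year=818): 3 rows → Title = 35, 35, 35 ✓
(ISBN=D44, Year=828): 5 rows → Title takes values {30, 37} — violation
(ISBN=D44, Year=822): 1 row → Title = 33 ✓
(ISBN=D18, Year=828): 1 row → Title = 36 ✓
Two rows agree on {ISBN, Year} but differ on Title, so {ISBN, Year} -> Title does not hold.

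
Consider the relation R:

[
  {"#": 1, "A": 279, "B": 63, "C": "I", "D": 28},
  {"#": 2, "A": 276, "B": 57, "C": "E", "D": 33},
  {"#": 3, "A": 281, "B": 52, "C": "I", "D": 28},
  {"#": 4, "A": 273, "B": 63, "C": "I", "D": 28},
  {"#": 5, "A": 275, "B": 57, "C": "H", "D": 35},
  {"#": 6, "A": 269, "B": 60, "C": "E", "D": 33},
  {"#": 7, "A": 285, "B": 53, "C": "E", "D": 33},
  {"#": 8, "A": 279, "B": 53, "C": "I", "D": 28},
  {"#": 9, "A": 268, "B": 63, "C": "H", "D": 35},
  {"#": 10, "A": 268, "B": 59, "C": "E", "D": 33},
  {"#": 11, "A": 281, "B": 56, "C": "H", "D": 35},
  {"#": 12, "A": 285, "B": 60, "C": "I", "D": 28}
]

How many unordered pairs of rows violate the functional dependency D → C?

D=28: all 5 rows agree on C — 0 pairs.
D=33: all 4 rows agree on C — 0 pairs.
D=35: all 3 rows agree on C — 0 pairs.

0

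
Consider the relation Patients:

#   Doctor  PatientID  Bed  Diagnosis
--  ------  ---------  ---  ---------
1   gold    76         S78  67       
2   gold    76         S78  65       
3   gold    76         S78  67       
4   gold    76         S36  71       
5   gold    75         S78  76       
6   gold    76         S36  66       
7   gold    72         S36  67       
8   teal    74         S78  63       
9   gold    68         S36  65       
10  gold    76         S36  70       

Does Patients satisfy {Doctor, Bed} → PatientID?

No

(Doctor=gold, Bed=S78): rows 1, 2, 3, 5 → PatientID takes values {76, 75} — violation
(Doctor=gold, Bed=S36): rows 4, 6, 7, 9, 10 → PatientID takes values {76, 72, 68} — violation
(Doctor=teal, Bed=S78): row 8 → PatientID = 74 ✓
Two rows agree on {Doctor, Bed} but differ on PatientID, so {Doctor, Bed} → PatientID does not hold.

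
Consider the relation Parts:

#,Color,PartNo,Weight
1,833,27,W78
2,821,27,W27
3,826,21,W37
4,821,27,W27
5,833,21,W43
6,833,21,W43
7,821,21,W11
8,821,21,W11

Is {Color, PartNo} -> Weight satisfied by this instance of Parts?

(Color=833, PartNo=27): row 1 → Weight = W78 ✓
(Color=821, PartNo=27): rows 2, 4 → Weight = W27, W27 ✓
(Color=826, PartNo=21): row 3 → Weight = W37 ✓
(Color=833, PartNo=21): rows 5, 6 → Weight = W43, W43 ✓
(Color=821, PartNo=21): rows 7, 8 → Weight = W11, W11 ✓
Every {Color, PartNo} value is associated with a single Weight value, so {Color, PartNo} -> Weight holds.

Yes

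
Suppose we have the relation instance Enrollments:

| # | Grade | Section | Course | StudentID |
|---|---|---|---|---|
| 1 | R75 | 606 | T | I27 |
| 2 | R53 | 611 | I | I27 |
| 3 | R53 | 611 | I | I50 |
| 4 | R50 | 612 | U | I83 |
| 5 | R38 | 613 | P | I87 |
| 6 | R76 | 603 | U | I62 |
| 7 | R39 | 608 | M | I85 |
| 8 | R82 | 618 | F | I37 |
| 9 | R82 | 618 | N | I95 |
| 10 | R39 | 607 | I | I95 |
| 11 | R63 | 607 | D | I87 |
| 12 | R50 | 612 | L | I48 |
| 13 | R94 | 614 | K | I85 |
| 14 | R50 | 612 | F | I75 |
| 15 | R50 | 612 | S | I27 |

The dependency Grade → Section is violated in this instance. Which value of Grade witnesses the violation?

Grade=R75: row 1 → Section = 606 ✓
Grade=R53: rows 2, 3 → Section = 611, 611 ✓
Grade=R50: rows 4, 12, 14, 15 → Section = 612, 612, 612, 612 ✓
Grade=R38: row 5 → Section = 613 ✓
Grade=R76: row 6 → Section = 603 ✓
Grade=R39: rows 7, 10 → Section takes values {608, 607} — violation
Grade=R82: rows 8, 9 → Section = 618, 618 ✓
Grade=R63: row 11 → Section = 607 ✓
Grade=R94: row 13 → Section = 614 ✓
The only Grade value with inconsistent Section is Grade=R39.

R39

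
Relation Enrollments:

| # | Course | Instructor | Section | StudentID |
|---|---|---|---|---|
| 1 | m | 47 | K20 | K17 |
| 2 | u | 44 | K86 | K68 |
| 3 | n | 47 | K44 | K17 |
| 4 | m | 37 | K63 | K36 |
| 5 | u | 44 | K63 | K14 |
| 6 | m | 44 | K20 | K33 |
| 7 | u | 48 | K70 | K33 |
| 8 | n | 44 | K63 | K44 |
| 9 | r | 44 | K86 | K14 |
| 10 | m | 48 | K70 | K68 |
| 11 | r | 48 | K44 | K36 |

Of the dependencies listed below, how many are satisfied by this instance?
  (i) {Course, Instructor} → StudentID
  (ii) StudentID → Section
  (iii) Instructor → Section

(i) {Course, Instructor} → StudentID: (Course=u, Instructor=44): rows 2, 5 → StudentID takes values {K68, K14} — violation — fails.
(ii) StudentID → Section: StudentID=K17: rows 1, 3 → Section takes values {K20, K44} — violation; StudentID=K68: rows 2, 10 → Section takes values {K86, K70} — violation; StudentID=K36: rows 4, 11 → Section takes values {K63, K44} — violation; StudentID=K14: rows 5, 9 → Section takes values {K63, K86} — violation; StudentID=K33: rows 6, 7 → Section takes values {K20, K70} — violation — fails.
(iii) Instructor → Section: Instructor=47: rows 1, 3 → Section takes values {K20, K44} — violation; Instructor=44: rows 2, 5, 6, 8, 9 → Section takes values {K86, K63, K20} — violation; Instructor=48: rows 7, 10, 11 → Section takes values {K70, K44} — violation — fails.
None of the 3 dependencies hold.

0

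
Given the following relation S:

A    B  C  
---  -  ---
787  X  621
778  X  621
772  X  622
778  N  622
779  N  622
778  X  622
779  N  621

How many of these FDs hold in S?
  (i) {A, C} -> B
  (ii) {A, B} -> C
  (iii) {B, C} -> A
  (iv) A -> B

(i) {A, C} -> B: (A=778, C=622): 2 rows → B takes values {N, X} — violation — fails.
(ii) {A, B} -> C: (A=778, B=X): 2 rows → C takes values {621, 622} — violation; (A=779, B=N): 2 rows → C takes values {622, 621} — violation — fails.
(iii) {B, C} -> A: (B=X, C=621): 2 rows → A takes values {787, 778} — violation; (B=X, C=622): 2 rows → A takes values {772, 778} — violation; (B=N, C=622): 2 rows → A takes values {778, 779} — violation — fails.
(iv) A -> B: A=778: 3 rows → B takes values {X, N} — violation — fails.
None of the 4 dependencies hold.

0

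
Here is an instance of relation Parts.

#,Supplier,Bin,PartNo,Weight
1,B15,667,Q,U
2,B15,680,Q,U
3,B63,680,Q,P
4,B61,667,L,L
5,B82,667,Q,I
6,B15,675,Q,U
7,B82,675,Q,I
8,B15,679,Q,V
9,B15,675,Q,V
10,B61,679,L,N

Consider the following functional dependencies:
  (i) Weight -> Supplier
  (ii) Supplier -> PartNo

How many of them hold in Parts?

(i) Weight -> Supplier: every LHS value maps to a single RHS value — holds.
(ii) Supplier -> PartNo: every LHS value maps to a single RHS value — holds.
2 of the 2 dependencies hold.

2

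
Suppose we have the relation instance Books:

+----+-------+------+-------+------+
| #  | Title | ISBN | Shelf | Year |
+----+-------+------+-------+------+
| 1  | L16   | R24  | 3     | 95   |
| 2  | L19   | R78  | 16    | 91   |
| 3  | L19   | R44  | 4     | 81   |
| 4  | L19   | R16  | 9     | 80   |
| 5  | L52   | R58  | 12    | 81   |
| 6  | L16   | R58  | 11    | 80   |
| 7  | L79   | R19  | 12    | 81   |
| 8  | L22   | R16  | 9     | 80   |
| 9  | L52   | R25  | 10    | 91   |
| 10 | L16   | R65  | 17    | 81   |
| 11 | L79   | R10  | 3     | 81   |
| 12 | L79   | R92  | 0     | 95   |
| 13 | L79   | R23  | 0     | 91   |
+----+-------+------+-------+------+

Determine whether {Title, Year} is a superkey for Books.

Rows 7 and 11 have the same {Title, Year} value (Title=L79, Year=81) but are distinct tuples, so {Title, Year} does not determine every attribute — not a superkey.

No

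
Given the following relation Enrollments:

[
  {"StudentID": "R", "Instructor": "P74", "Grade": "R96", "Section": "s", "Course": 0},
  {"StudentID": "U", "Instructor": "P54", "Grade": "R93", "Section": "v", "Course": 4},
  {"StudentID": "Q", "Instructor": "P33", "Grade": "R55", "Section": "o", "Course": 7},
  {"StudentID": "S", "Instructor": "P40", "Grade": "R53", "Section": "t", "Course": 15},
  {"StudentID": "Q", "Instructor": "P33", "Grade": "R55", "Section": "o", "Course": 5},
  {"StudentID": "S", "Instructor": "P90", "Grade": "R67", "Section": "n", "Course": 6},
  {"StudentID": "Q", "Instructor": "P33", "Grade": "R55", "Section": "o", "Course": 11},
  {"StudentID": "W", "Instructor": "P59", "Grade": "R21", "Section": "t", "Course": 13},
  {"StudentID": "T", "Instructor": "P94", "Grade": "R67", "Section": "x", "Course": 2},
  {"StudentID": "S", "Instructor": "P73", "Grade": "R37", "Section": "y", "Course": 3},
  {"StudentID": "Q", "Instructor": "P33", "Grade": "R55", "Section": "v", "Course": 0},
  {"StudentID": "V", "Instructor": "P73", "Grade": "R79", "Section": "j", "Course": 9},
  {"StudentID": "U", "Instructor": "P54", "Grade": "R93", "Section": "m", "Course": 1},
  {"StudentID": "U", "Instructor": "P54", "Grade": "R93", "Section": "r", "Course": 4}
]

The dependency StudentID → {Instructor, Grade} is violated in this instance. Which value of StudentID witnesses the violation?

StudentID=R: 1 row → {Instructor,Grade} = (P74, R96) ✓
StudentID=U: 3 rows → {Instructor,Grade} = (P54, R93), (P54, R93), (P54, R93) ✓
StudentID=Q: 4 rows → {Instructor,Grade} = (P33, R55), (P33, R55), (P33, R55), (P33, R55) ✓
StudentID=S: 3 rows → {Instructor,Grade} takes values {(P40, R53), (P90, R67), (P73, R37)} — violation
StudentID=W: 1 row → {Instructor,Grade} = (P59, R21) ✓
StudentID=T: 1 row → {Instructor,Grade} = (P94, R67) ✓
StudentID=V: 1 row → {Instructor,Grade} = (P73, R79) ✓
The only StudentID value with inconsistent RHS is StudentID=S.

S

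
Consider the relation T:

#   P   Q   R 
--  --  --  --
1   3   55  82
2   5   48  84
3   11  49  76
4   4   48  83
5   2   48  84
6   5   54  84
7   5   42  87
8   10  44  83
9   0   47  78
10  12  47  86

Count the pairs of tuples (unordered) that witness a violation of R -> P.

3

R=84: violating pairs (2,5), (5,6) — 2 pairs.
R=83: violating pairs (4,8) — 1 pair.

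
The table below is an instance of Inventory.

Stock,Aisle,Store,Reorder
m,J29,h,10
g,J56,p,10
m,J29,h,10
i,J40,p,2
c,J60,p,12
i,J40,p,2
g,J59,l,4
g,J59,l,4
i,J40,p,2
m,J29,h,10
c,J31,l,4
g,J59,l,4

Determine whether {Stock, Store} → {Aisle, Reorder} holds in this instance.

Yes

(Stock=m, Store=h): 3 rows → {Aisle,Reorder} = (J29, 10), (J29, 10), (J29, 10) ✓
(Stock=g, Store=p): 1 row → {Aisle,Reorder} = (J56, 10) ✓
(Stock=i, Store=p): 3 rows → {Aisle,Reorder} = (J40, 2), (J40, 2), (J40, 2) ✓
(Stock=c, Store=p): 1 row → {Aisle,Reorder} = (J60, 12) ✓
(Stock=g, Store=l): 3 rows → {Aisle,Reorder} = (J59, 4), (J59, 4), (J59, 4) ✓
(Stock=c, Store=l): 1 row → {Aisle,Reorder} = (J31, 4) ✓
Every {Stock, Store} value is associated with a single {Aisle, Reorder} value, so {Stock, Store} → {Aisle, Reorder} holds.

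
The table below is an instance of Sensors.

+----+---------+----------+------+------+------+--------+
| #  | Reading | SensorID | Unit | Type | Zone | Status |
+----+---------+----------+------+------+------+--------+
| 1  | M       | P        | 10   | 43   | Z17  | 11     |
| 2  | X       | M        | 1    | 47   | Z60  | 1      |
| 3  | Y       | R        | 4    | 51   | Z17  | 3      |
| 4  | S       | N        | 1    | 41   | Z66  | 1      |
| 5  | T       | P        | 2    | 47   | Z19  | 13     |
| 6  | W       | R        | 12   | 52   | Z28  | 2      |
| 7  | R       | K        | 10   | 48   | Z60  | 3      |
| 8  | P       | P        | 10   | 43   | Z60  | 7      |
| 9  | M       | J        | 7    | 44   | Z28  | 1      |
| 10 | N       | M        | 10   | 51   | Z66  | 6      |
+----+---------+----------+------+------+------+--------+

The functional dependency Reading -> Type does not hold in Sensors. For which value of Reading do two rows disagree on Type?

Reading=M: rows 1, 9 → Type takes values {43, 44} — violation
Reading=X: row 2 → Type = 47 ✓
Reading=Y: row 3 → Type = 51 ✓
Reading=S: row 4 → Type = 41 ✓
Reading=T: row 5 → Type = 47 ✓
Reading=W: row 6 → Type = 52 ✓
Reading=R: row 7 → Type = 48 ✓
Reading=P: row 8 → Type = 43 ✓
Reading=N: row 10 → Type = 51 ✓
The only Reading value with inconsistent Type is Reading=M.

M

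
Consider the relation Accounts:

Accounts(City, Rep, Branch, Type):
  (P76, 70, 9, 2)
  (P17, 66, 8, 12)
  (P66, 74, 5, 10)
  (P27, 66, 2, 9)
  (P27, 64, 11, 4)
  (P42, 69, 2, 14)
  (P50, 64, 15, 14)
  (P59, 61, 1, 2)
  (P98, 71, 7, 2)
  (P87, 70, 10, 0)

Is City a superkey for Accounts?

Two distinct rows share City=P27, so City does not determine every attribute — not a superkey.

No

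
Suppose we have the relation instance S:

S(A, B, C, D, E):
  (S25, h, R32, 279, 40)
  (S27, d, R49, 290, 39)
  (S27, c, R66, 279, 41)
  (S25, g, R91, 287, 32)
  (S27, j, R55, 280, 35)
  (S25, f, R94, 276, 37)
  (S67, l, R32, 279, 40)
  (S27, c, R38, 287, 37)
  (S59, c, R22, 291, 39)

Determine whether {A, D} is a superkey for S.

All 9 rows have distinct {A, D} values, so {A, D} → (all attributes) holds and {A, D} is a superkey.

Yes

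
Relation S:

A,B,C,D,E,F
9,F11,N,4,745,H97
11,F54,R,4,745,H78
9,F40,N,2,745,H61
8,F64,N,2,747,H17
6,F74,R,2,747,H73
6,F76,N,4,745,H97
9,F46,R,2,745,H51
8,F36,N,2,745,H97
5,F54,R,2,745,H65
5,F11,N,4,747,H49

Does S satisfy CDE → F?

No

(C=N, D=4, E=745): 2 rows → F = H97, H97 ✓
(C=R, D=4, E=745): 1 row → F = H78 ✓
(C=N, D=2, E=745): 2 rows → F takes values {H61, H97} — violation
(C=N, D=2, E=747): 1 row → F = H17 ✓
(C=R, D=2, E=747): 1 row → F = H73 ✓
(C=R, D=2, E=745): 2 rows → F takes values {H51, H65} — violation
(C=N, D=4, E=747): 1 row → F = H49 ✓
Two rows agree on CDE but differ on F, so CDE → F does not hold.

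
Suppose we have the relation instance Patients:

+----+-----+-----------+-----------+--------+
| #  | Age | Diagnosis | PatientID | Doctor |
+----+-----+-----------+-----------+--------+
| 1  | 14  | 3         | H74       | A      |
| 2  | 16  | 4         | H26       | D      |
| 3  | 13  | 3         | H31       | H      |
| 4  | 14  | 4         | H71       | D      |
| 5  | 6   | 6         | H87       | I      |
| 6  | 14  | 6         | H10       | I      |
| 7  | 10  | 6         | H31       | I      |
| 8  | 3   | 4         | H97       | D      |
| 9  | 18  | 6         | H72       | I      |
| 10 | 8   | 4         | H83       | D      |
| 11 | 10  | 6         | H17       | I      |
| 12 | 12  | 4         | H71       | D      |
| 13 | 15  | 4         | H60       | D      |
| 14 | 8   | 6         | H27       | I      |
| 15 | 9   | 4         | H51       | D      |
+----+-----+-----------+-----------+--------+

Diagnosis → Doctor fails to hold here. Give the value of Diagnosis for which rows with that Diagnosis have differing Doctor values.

3

Diagnosis=3: rows 1, 3 → Doctor takes values {A, H} — violation
Diagnosis=4: rows 2, 4, 8, 10, 12, 13, 15 → Doctor = D, D, D, D, D, D, D ✓
Diagnosis=6: rows 5, 6, 7, 9, 11, 14 → Doctor = I, I, I, I, I, I ✓
The only Diagnosis value with inconsistent Doctor is Diagnosis=3.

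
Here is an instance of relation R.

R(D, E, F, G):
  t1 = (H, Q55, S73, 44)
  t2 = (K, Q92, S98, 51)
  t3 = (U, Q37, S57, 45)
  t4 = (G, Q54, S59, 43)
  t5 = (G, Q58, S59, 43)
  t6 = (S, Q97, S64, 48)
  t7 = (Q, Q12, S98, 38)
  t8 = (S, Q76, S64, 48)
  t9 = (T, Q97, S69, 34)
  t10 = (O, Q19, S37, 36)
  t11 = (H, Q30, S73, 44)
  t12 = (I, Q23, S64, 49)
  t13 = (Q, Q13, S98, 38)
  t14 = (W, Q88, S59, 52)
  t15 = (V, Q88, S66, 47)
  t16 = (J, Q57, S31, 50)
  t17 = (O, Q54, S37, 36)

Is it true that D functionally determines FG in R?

Yes

D=H: rows 1, 11 → {F,G} = (S73, 44), (S73, 44) ✓
D=K: row 2 → {F,G} = (S98, 51) ✓
D=U: row 3 → {F,G} = (S57, 45) ✓
D=G: rows 4, 5 → {F,G} = (S59, 43), (S59, 43) ✓
D=S: rows 6, 8 → {F,G} = (S64, 48), (S64, 48) ✓
D=Q: rows 7, 13 → {F,G} = (S98, 38), (S98, 38) ✓
D=T: row 9 → {F,G} = (S69, 34) ✓
D=O: rows 10, 17 → {F,G} = (S37, 36), (S37, 36) ✓
D=I: row 12 → {F,G} = (S64, 49) ✓
D=W: row 14 → {F,G} = (S59, 52) ✓
D=V: row 15 → {F,G} = (S66, 47) ✓
D=J: row 16 → {F,G} = (S31, 50) ✓
Every D value is associated with a single FG value, so D -> FG holds.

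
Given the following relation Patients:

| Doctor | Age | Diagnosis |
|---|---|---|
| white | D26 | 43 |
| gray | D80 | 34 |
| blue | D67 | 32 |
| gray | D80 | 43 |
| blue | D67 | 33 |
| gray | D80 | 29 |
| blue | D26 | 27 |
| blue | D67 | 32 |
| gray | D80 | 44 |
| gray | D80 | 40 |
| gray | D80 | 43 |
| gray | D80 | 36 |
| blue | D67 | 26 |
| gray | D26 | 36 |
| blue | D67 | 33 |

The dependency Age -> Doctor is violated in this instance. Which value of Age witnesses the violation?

Age=D26: 3 rows → Doctor takes values {white, blue, gray} — violation
Age=D80: 7 rows → Doctor = gray, gray, gray, gray, gray, gray, gray ✓
Age=D67: 5 rows → Doctor = blue, blue, blue, blue, blue ✓
The only Age value with inconsistent Doctor is Age=D26.

D26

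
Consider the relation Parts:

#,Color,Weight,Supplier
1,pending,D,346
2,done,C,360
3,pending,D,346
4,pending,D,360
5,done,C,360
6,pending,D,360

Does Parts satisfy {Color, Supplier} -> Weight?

(Color=pending, Supplier=346): rows 1, 3 → Weight = D, D ✓
(Color=done, Supplier=360): rows 2, 5 → Weight = C, C ✓
(Color=pending, Supplier=360): rows 4, 6 → Weight = D, D ✓
Every {Color, Supplier} value is associated with a single Weight value, so {Color, Supplier} -> Weight holds.

Yes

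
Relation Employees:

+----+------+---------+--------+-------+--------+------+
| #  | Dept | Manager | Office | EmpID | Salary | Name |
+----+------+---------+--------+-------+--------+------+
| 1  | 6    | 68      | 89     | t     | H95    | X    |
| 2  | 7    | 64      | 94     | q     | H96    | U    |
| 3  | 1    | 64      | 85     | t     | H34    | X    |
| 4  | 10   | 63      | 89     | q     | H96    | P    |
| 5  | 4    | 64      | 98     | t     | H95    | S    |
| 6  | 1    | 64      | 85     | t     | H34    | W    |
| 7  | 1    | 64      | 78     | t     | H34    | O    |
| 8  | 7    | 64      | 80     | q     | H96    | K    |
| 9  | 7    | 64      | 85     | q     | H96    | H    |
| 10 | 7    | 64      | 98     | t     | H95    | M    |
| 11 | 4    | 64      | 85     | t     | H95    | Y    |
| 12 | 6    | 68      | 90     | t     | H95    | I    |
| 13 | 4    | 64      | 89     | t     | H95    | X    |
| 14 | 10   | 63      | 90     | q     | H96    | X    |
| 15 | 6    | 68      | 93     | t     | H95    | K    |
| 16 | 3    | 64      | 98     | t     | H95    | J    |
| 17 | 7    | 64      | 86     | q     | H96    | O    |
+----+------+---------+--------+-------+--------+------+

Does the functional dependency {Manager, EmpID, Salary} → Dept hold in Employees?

No

(Manager=68, EmpID=t, Salary=H95): rows 1, 12, 15 → Dept = 6, 6, 6 ✓
(Manager=64, EmpID=q, Salary=H96): rows 2, 8, 9, 17 → Dept = 7, 7, 7, 7 ✓
(Manager=64, EmpID=t, Salary=H34): rows 3, 6, 7 → Dept = 1, 1, 1 ✓
(Manager=63, EmpID=q, Salary=H96): rows 4, 14 → Dept = 10, 10 ✓
(Manager=64, EmpID=t, Salary=H95): rows 5, 10, 11, 13, 16 → Dept takes values {4, 7, 3} — violation
Two rows agree on {Manager, EmpID, Salary} but differ on Dept, so {Manager, EmpID, Salary} → Dept does not hold.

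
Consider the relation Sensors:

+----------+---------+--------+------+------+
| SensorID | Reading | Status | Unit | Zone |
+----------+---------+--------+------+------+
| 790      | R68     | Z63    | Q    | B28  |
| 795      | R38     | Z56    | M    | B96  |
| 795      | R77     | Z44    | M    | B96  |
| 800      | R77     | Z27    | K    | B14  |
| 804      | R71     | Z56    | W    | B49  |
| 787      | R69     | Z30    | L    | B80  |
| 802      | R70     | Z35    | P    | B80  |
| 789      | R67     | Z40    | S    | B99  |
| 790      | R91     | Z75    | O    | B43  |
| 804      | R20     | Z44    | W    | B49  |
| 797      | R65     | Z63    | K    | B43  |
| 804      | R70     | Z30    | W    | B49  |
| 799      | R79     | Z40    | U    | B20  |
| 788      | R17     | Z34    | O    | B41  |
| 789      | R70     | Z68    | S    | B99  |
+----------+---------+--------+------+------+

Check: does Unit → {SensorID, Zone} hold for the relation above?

No

Unit=Q: 1 row → {SensorID,Zone} = (790, B28) ✓
Unit=M: 2 rows → {SensorID,Zone} = (795, B96), (795, B96) ✓
Unit=K: 2 rows → {SensorID,Zone} takes values {(800, B14), (797, B43)} — violation
Unit=W: 3 rows → {SensorID,Zone} = (804, B49), (804, B49), (804, B49) ✓
Unit=L: 1 row → {SensorID,Zone} = (787, B80) ✓
Unit=P: 1 row → {SensorID,Zone} = (802, B80) ✓
Unit=S: 2 rows → {SensorID,Zone} = (789, B99), (789, B99) ✓
Unit=O: 2 rows → {SensorID,Zone} takes values {(790, B43), (788, B41)} — violation
Unit=U: 1 row → {SensorID,Zone} = (799, B20) ✓
Two rows agree on Unit but differ on {SensorID, Zone}, so Unit → {SensorID, Zone} does not hold.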